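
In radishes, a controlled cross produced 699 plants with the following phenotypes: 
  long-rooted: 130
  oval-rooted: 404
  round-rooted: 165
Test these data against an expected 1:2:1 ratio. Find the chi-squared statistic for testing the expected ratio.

20.502

The 1:2:1 ratio has 4 parts, so with N = 699 the expected counts are:
  long-rooted: 699 × 1/4 = 174.75
  oval-rooted: 699 × 2/4 = 349.5
  round-rooted: 699 × 1/4 = 174.75
χ² = Σ (O − E)² / E
  long-rooted: (130 − 174.75)² / 174.75 = 11.4596
  oval-rooted: (404 − 349.5)² / 349.5 = 8.4986
  round-rooted: (165 − 174.75)² / 174.75 = 0.5440
χ² = 11.4596 + 8.4986 + 0.5440 = 20.5022 ≈ 20.502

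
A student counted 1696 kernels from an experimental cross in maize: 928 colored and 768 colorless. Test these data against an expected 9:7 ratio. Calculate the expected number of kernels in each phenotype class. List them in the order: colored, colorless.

954, 742

Total ratio parts = 16. Expected numbers out of 1696:
  colored: 1696 × 9/16 = 954
  colorless: 1696 × 7/16 = 742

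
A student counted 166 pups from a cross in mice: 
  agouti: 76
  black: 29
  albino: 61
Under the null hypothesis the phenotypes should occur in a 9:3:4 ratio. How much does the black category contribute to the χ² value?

0.145

Total ratio parts = 16. Expected numbers out of 166:
  agouti: 166 × 9/16 = 93.375
  black: 166 × 3/16 = 31.125
  albino: 166 × 4/16 = 41.5
Contribution of black: (29 − 31.125)² / 31.125 = 0.1451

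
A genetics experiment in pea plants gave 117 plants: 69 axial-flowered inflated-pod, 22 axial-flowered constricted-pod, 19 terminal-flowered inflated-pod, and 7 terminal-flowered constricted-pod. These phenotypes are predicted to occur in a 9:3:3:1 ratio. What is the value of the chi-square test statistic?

0.561

Total ratio parts = 16. Expected numbers out of 117:
  axial-flowered inflated-pod: 117 × 9/16 = 65.8125
  axial-flowered constricted-pod: 117 × 3/16 = 21.9375
  terminal-flowered inflated-pod: 117 × 3/16 = 21.9375
  terminal-flowered constricted-pod: 117 × 1/16 = 7.3125
χ² = Σ (O − E)² / E
  axial-flowered inflated-pod: (69 − 65.8125)² / 65.8125 = 0.1544
  axial-flowered constricted-pod: (22 − 21.9375)² / 21.9375 = 0.0002
  terminal-flowered inflated-pod: (19 − 21.9375)² / 21.9375 = 0.3933
  terminal-flowered constricted-pod: (7 − 7.3125)² / 7.3125 = 0.0134
χ² = 0.1544 + 0.0002 + 0.3933 + 0.0134 = 0.5613 ≈ 0.561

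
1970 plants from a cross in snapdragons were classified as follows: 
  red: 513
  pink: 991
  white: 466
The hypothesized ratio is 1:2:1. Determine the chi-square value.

2.316

Total ratio parts = 4. Expected numbers out of 1970:
  red: 1970 × 1/4 = 492.5
  pink: 1970 × 2/4 = 985
  white: 1970 × 1/4 = 492.5
χ² = Σ (O − E)² / E
  red: (513 − 492.5)² / 492.5 = 0.8533
  pink: (991 − 985)² / 985 = 0.0365
  white: (466 − 492.5)² / 492.5 = 1.4259
χ² = 0.8533 + 0.0365 + 1.4259 = 2.3157 ≈ 2.316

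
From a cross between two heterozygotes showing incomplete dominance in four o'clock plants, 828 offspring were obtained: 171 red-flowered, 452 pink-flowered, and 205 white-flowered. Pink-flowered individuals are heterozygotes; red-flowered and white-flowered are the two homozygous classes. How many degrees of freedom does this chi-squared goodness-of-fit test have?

2

With incomplete dominance, a heterozygote × heterozygote cross gives a 1:2:1 phenotypic ratio.
A goodness-of-fit test with 3 phenotype classes has df = 3 − 1 = 2.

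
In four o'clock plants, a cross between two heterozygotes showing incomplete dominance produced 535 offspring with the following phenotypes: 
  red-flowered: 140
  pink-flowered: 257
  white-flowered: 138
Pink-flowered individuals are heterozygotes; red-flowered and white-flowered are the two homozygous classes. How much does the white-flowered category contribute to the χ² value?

With incomplete dominance, a heterozygote × heterozygote cross gives a 1:2:1 phenotypic ratio.
Total ratio parts = 4. Expected numbers out of 535:
  red-flowered: 535 × 1/4 = 133.75
  pink-flowered: 535 × 2/4 = 267.5
  white-flowered: 535 × 1/4 = 133.75
Contribution of white-flowered: (138 − 133.75)² / 133.75 = 0.1350

0.135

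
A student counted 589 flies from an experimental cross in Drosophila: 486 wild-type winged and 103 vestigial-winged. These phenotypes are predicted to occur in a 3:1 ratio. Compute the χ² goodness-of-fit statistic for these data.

Total ratio parts = 4. Expected numbers out of 589:
  wild-type winged: 589 × 3/4 = 441.75
  vestigial-winged: 589 × 1/4 = 147.25
χ² = Σ (O − E)² / E
  wild-type winged: (486 − 441.75)² / 441.75 = 4.4325
  vestigial-winged: (103 − 147.25)² / 147.25 = 13.2975
χ² = 4.4325 + 13.2975 = 17.730

17.730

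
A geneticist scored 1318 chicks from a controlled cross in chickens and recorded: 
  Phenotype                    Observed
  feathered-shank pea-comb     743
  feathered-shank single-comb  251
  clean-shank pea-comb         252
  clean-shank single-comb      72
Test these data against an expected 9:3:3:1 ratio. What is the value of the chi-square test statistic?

Under the 9:3:3:1 hypothesis (Σ ratio = 16, N = 1318):
  feathered-shank pea-comb: 1318 × 9/16 = 741.375
  feathered-shank single-comb: 1318 × 3/16 = 247.125
  clean-shank pea-comb: 1318 × 3/16 = 247.125
  clean-shank single-comb: 1318 × 1/16 = 82.375
χ² = Σ (O − E)² / E
  feathered-shank pea-comb: (743 − 741.375)² / 741.375 = 0.0036
  feathered-shank single-comb: (251 − 247.125)² / 247.125 = 0.0608
  clean-shank pea-comb: (252 − 247.125)² / 247.125 = 0.0962
  clean-shank single-comb: (72 − 82.375)² / 82.375 = 1.3067
χ² = 0.0036 + 0.0608 + 0.0962 + 1.3067 = 1.4673 ≈ 1.467

1.467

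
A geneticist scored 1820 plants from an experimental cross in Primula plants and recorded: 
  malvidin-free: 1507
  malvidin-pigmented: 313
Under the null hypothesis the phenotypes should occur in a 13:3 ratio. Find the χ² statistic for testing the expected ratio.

Expected counts for N = 1820 under a 13:3 ratio (total parts = 16):
  malvidin-free: 1820 × 13/16 = 1478.75
  malvidin-pigmented: 1820 × 3/16 = 341.25
χ² = Σ (O − E)² / E
  malvidin-free: (1507 − 1478.75)² / 1478.75 = 0.5397
  malvidin-pigmented: (313 − 341.25)² / 341.25 = 2.3386
χ² = 0.5397 + 2.3386 = 2.8783 ≈ 2.878

2.878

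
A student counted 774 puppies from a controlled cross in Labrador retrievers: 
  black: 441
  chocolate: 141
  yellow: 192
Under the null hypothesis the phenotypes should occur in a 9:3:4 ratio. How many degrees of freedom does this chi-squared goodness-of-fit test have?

2

A goodness-of-fit test with 3 phenotype classes has df = 3 − 1 = 2.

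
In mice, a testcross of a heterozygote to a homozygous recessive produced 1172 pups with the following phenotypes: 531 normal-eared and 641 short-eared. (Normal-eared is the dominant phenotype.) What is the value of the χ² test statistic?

10.324

A testcross of a heterozygote (Aa × aa) gives a 1:1 phenotypic ratio.
Total ratio parts = 2. Expected numbers out of 1172:
  normal-eared: 1172 × 1/2 = 586
  short-eared: 1172 × 1/2 = 586
χ² = Σ (O − E)² / E
  normal-eared: (531 − 586)² / 586 = 5.1621
  short-eared: (641 − 586)² / 586 = 5.1621
χ² = 5.1621 + 5.1621 = 10.3242 ≈ 10.324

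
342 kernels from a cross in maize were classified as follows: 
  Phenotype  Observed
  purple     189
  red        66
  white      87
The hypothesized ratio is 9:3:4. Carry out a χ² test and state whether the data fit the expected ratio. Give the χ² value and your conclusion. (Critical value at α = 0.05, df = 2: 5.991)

The 9:3:4 ratio has 16 parts, so with N = 342 the expected counts are:
  purple: 342 × 9/16 = 192.375
  red: 342 × 3/16 = 64.125
  white: 342 × 4/16 = 85.5
χ² = Σ (O − E)² / E
  purple: (189 − 192.375)² / 192.375 = 0.0592
  red: (66 − 64.125)² / 64.125 = 0.0548
  white: (87 − 85.5)² / 85.5 = 0.0263
χ² = 0.0592 + 0.0548 + 0.0263 = 0.1403 ≈ 0.140
Degrees of freedom = 3 − 1 = 2; critical value at α = 0.05 is 5.991.
Since 0.140 < 5.991, we fail to reject the null hypothesis — the data are consistent with the 9:3:4 ratio.

0.140; consistent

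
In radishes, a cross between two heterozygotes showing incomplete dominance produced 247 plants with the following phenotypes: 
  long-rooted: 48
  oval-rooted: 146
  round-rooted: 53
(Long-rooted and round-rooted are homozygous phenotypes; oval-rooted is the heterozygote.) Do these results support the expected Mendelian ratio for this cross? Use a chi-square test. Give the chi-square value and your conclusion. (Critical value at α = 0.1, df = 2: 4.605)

With incomplete dominance, a heterozygote × heterozygote cross gives a 1:2:1 phenotypic ratio.
Total ratio parts = 4. Expected numbers out of 247:
  long-rooted: 247 × 1/4 = 61.75
  oval-rooted: 247 × 2/4 = 123.5
  round-rooted: 247 × 1/4 = 61.75
χ² = Σ (O − E)² / E
  long-rooted: (48 − 61.75)² / 61.75 = 3.0617
  oval-rooted: (146 − 123.5)² / 123.5 = 4.0992
  round-rooted: (53 − 61.75)² / 61.75 = 1.2399
χ² = 3.0617 + 4.0992 + 1.2399 = 8.4008 ≈ 8.401
Degrees of freedom = 3 − 1 = 2; critical value at α = 0.1 is 4.605.
Since 8.401 > 4.605, we reject the null hypothesis — the data do not fit the 1:2:1 ratio.

8.401; not consistent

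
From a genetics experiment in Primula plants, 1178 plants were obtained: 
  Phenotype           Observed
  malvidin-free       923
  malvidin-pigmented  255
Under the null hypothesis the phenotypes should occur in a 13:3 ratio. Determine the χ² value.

Under the 13:3 hypothesis (Σ ratio = 16, N = 1178):
  malvidin-free: 1178 × 13/16 = 957.125
  malvidin-pigmented: 1178 × 3/16 = 220.875
χ² = Σ (O − E)² / E
  malvidin-free: (923 − 957.125)² / 957.125 = 1.2167
  malvidin-pigmented: (255 − 220.875)² / 220.875 = 5.2723
χ² = 1.2167 + 5.2723 = 6.489

6.489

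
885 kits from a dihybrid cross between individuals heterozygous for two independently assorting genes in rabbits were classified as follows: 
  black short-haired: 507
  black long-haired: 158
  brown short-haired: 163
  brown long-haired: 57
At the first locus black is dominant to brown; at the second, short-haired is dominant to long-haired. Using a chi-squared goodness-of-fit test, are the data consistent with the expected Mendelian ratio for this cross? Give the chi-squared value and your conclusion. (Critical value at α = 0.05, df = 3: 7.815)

A dihybrid F₂ with independent assortment and complete dominance at both loci gives a 9:3:3:1 phenotypic ratio.
Total ratio parts = 16. Expected numbers out of 885:
  black short-haired: 885 × 9/16 = 497.8125
  black long-haired: 885 × 3/16 = 165.9375
  brown short-haired: 885 × 3/16 = 165.9375
  brown long-haired: 885 × 1/16 = 55.3125
χ² = Σ (O − E)² / E
  black short-haired: (507 − 497.8125)² / 497.8125 = 0.1696
  black long-haired: (158 − 165.9375)² / 165.9375 = 0.3797
  brown short-haired: (163 − 165.9375)² / 165.9375 = 0.0520
  brown long-haired: (57 − 55.3125)² / 55.3125 = 0.0515
χ² = 0.1696 + 0.3797 + 0.0520 + 0.0515 = 0.6528 ≈ 0.653
Degrees of freedom = 4 − 1 = 3; critical value at α = 0.05 is 7.815.
Since 0.653 < 7.815, we fail to reject the null hypothesis — the data are consistent with the 9:3:3:1 ratio.

0.653; consistent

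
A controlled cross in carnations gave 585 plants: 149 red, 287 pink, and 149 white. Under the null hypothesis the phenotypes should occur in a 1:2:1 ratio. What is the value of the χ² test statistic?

0.207

Under the 1:2:1 hypothesis (Σ ratio = 4, N = 585):
  red: 585 × 1/4 = 146.25
  pink: 585 × 2/4 = 292.5
  white: 585 × 1/4 = 146.25
χ² = Σ (O − E)² / E
  red: (149 − 146.25)² / 146.25 = 0.0517
  pink: (287 − 292.5)² / 292.5 = 0.1034
  white: (149 − 146.25)² / 146.25 = 0.0517
χ² = 0.0517 + 0.1034 + 0.0517 = 0.2068 ≈ 0.207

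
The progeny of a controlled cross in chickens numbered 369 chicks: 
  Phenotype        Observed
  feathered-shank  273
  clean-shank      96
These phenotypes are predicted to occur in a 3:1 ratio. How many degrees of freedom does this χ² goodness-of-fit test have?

1

A goodness-of-fit test with 2 phenotype classes has df = 2 − 1 = 1.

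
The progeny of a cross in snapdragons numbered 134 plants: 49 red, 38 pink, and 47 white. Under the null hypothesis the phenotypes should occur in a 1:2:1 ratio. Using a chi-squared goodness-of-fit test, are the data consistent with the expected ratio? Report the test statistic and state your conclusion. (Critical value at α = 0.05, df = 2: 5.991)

25.164; not consistent

Expected counts for N = 134 under a 1:2:1 ratio (total parts = 4):
  red: 134 × 1/4 = 33.5
  pink: 134 × 2/4 = 67
  white: 134 × 1/4 = 33.5
χ² = Σ (O − E)² / E
  red: (49 − 33.5)² / 33.5 = 7.1716
  pink: (38 − 67)² / 67 = 12.5522
  white: (47 − 33.5)² / 33.5 = 5.4403
χ² = 7.1716 + 12.5522 + 5.4403 = 25.1641 ≈ 25.164
Degrees of freedom = 3 − 1 = 2; critical value at α = 0.05 is 5.991.
Since 25.164 > 5.991, we reject the null hypothesis — the data do not fit the 1:2:1 ratio.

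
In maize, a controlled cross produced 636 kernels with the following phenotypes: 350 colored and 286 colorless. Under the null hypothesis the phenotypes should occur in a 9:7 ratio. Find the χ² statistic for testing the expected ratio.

The 9:7 ratio has 16 parts, so with N = 636 the expected counts are:
  colored: 636 × 9/16 = 357.75
  colorless: 636 × 7/16 = 278.25
χ² = Σ (O − E)² / E
  colored: (350 − 357.75)² / 357.75 = 0.1679
  colorless: (286 − 278.25)² / 278.25 = 0.2159
χ² = 0.1679 + 0.2159 = 0.3838 ≈ 0.384

0.384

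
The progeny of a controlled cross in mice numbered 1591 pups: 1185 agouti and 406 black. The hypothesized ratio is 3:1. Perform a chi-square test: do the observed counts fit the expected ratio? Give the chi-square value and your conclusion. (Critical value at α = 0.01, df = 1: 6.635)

Under the 3:1 hypothesis (Σ ratio = 4, N = 1591):
  agouti: 1591 × 3/4 = 1193.25
  black: 1591 × 1/4 = 397.75
χ² = Σ (O − E)² / E
  agouti: (1185 − 1193.25)² / 1193.25 = 0.0570
  black: (406 − 397.75)² / 397.75 = 0.1711
χ² = 0.0570 + 0.1711 = 0.2281 ≈ 0.228
Degrees of freedom = 2 − 1 = 1; critical value at α = 0.01 is 6.635.
Since 0.228 < 6.635, we fail to reject the null hypothesis — the data are consistent with the 3:1 ratio.

0.228; consistent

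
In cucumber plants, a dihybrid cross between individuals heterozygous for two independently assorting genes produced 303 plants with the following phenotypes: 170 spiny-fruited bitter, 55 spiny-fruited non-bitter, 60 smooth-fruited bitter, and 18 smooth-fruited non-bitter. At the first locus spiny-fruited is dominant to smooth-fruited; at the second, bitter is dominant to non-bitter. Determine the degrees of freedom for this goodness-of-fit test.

3

A dihybrid F₂ with independent assortment and complete dominance at both loci gives a 9:3:3:1 phenotypic ratio.
A goodness-of-fit test with 4 phenotype classes has df = 4 − 1 = 3.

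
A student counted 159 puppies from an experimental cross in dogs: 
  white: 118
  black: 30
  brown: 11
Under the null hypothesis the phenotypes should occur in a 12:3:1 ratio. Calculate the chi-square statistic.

0.128

The 12:3:1 ratio has 16 parts, so with N = 159 the expected counts are:
  white: 159 × 12/16 = 119.25
  black: 159 × 3/16 = 29.8125
  brown: 159 × 1/16 = 9.9375
χ² = Σ (O − E)² / E
  white: (118 − 119.25)² / 119.25 = 0.0131
  black: (30 − 29.8125)² / 29.8125 = 0.0012
  brown: (11 − 9.9375)² / 9.9375 = 0.1136
χ² = 0.0131 + 0.0012 + 0.1136 = 0.1279 ≈ 0.128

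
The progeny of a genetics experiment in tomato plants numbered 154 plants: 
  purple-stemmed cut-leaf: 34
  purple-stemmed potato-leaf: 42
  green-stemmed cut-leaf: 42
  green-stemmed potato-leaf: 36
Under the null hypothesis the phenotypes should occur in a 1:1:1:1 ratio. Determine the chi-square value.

1.325

Expected counts for N = 154 under a 1:1:1:1 ratio (total parts = 4):
  purple-stemmed cut-leaf: 154 × 1/4 = 38.5
  purple-stemmed potato-leaf: 154 × 1/4 = 38.5
  green-stemmed cut-leaf: 154 × 1/4 = 38.5
  green-stemmed potato-leaf: 154 × 1/4 = 38.5
χ² = Σ (O − E)² / E
  purple-stemmed cut-leaf: (34 − 38.5)² / 38.5 = 0.5260
  purple-stemmed potato-leaf: (42 − 38.5)² / 38.5 = 0.3182
  green-stemmed cut-leaf: (42 − 38.5)² / 38.5 = 0.3182
  green-stemmed potato-leaf: (36 − 38.5)² / 38.5 = 0.1623
χ² = 0.5260 + 0.3182 + 0.3182 + 0.1623 = 1.3247 ≈ 1.325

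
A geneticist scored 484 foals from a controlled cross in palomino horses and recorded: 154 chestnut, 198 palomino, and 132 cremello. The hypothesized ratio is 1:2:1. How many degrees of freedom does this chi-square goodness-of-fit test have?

2

A goodness-of-fit test with 3 phenotype classes has df = 3 − 1 = 2.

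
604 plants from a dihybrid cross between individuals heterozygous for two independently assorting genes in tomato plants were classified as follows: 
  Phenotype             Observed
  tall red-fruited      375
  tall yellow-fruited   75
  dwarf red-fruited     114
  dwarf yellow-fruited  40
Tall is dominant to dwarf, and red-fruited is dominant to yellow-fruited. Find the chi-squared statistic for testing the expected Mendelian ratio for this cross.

A dihybrid F₂ with independent assortment and complete dominance at both loci gives a 9:3:3:1 phenotypic ratio.
Total ratio parts = 16. Expected numbers out of 604:
  tall red-fruited: 604 × 9/16 = 339.75
  tall yellow-fruited: 604 × 3/16 = 113.25
  dwarf red-fruited: 604 × 3/16 = 113.25
  dwarf yellow-fruited: 604 × 1/16 = 37.75
χ² = Σ (O − E)² / E
  tall red-fruited: (375 − 339.75)² / 339.75 = 3.6573
  tall yellow-fruited: (75 − 113.25)² / 113.25 = 12.9189
  dwarf red-fruited: (114 − 113.25)² / 113.25 = 0.0050
  dwarf yellow-fruited: (40 − 37.75)² / 37.75 = 0.1341
χ² = 3.6573 + 12.9189 + 0.0050 + 0.1341 = 16.7153 ≈ 16.715

16.715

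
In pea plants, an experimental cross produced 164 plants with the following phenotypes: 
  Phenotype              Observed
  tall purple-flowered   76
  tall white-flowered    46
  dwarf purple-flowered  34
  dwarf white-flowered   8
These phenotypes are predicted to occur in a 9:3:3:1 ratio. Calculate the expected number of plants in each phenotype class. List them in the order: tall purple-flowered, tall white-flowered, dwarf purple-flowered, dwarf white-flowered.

92.25, 30.75, 30.75, 10.25

Total ratio parts = 16. Expected numbers out of 164:
  tall purple-flowered: 164 × 9/16 = 92.25
  tall white-flowered: 164 × 3/16 = 30.75
  dwarf purple-flowered: 164 × 3/16 = 30.75
  dwarf white-flowered: 164 × 1/16 = 10.25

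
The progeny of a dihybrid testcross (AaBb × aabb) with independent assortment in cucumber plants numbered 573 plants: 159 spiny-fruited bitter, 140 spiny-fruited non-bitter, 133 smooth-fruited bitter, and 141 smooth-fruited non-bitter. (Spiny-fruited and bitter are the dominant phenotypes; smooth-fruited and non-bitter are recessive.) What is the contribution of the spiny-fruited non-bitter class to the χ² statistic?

0.074

A dihybrid testcross with independent assortment gives a 1:1:1:1 ratio.
Expected counts for N = 573 under a 1:1:1:1 ratio (total parts = 4):
  spiny-fruited bitter: 573 × 1/4 = 143.25
  spiny-fruited non-bitter: 573 × 1/4 = 143.25
  smooth-fruited bitter: 573 × 1/4 = 143.25
  smooth-fruited non-bitter: 573 × 1/4 = 143.25
Contribution of spiny-fruited non-bitter: (140 − 143.25)² / 143.25 = 0.0737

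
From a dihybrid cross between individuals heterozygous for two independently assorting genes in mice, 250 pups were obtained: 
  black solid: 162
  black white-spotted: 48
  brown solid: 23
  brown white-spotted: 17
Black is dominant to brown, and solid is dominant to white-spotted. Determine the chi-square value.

A dihybrid F₂ with independent assortment and complete dominance at both loci gives a 9:3:3:1 phenotypic ratio.
Under the 9:3:3:1 hypothesis (Σ ratio = 16, N = 250):
  black solid: 250 × 9/16 = 140.625
  black white-spotted: 250 × 3/16 = 46.875
  brown solid: 250 × 3/16 = 46.875
  brown white-spotted: 250 × 1/16 = 15.625
χ² = Σ (O − E)² / E
  black solid: (162 − 140.625)² / 140.625 = 3.2490
  black white-spotted: (48 − 46.875)² / 46.875 = 0.0270
  brown solid: (23 − 46.875)² / 46.875 = 12.1603
  brown white-spotted: (17 − 15.625)² / 15.625 = 0.1210
χ² = 3.2490 + 0.0270 + 12.1603 + 0.1210 = 15.5573 ≈ 15.557

15.557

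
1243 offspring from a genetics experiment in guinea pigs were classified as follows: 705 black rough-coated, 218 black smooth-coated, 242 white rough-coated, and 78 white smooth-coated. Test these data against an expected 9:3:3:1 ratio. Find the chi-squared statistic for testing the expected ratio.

1.366

Under the 9:3:3:1 hypothesis (Σ ratio = 16, N = 1243):
  black rough-coated: 1243 × 9/16 = 699.1875
  black smooth-coated: 1243 × 3/16 = 233.0625
  white rough-coated: 1243 × 3/16 = 233.0625
  white smooth-coated: 1243 × 1/16 = 77.6875
χ² = Σ (O − E)² / E
  black rough-coated: (705 − 699.1875)² / 699.1875 = 0.0483
  black smooth-coated: (218 − 233.0625)² / 233.0625 = 0.9735
  white rough-coated: (242 − 233.0625)² / 233.0625 = 0.3427
  white smooth-coated: (78 − 77.6875)² / 77.6875 = 0.0013
χ² = 0.0483 + 0.9735 + 0.3427 + 0.0013 = 1.3658 ≈ 1.366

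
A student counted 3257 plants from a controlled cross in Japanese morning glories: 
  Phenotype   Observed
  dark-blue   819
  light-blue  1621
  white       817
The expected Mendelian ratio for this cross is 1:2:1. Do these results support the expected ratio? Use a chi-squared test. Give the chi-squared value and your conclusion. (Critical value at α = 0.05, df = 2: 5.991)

Total ratio parts = 4. Expected numbers out of 3257:
  dark-blue: 3257 × 1/4 = 814.25
  light-blue: 3257 × 2/4 = 1628.5
  white: 3257 × 1/4 = 814.25
χ² = Σ (O − E)² / E
  dark-blue: (819 − 814.25)² / 814.25 = 0.0277
  light-blue: (1621 − 1628.5)² / 1628.5 = 0.0345
  white: (817 − 814.25)² / 814.25 = 0.0093
χ² = 0.0277 + 0.0345 + 0.0093 = 0.0715 ≈ 0.072
Degrees of freedom = 3 − 1 = 2; critical value at α = 0.05 is 5.991.
Since 0.072 < 5.991, we fail to reject the null hypothesis — the data are consistent with the 1:2:1 ratio.

0.072; consistent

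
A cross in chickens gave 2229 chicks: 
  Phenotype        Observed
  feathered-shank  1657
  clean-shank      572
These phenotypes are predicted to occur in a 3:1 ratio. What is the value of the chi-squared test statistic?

0.521

The 3:1 ratio has 4 parts, so with N = 2229 the expected counts are:
  feathered-shank: 2229 × 3/4 = 1671.75
  clean-shank: 2229 × 1/4 = 557.25
χ² = Σ (O − E)² / E
  feathered-shank: (1657 − 1671.75)² / 1671.75 = 0.1301
  clean-shank: (572 − 557.25)² / 557.25 = 0.3904
χ² = 0.1301 + 0.3904 = 0.5205 ≈ 0.521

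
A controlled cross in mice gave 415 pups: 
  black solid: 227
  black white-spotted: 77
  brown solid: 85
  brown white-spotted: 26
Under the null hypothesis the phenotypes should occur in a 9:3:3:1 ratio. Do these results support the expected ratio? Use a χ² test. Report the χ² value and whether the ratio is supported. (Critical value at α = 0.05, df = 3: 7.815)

The 9:3:3:1 ratio has 16 parts, so with N = 415 the expected counts are:
  black solid: 415 × 9/16 = 233.4375
  black white-spotted: 415 × 3/16 = 77.8125
  brown solid: 415 × 3/16 = 77.8125
  brown white-spotted: 415 × 1/16 = 25.9375
χ² = Σ (O − E)² / E
  black solid: (227 − 233.4375)² / 233.4375 = 0.1775
  black white-spotted: (77 − 77.8125)² / 77.8125 = 0.0085
  brown solid: (85 − 77.8125)² / 77.8125 = 0.6639
  brown white-spotted: (26 − 25.9375)² / 25.9375 = 0.0002
χ² = 0.1775 + 0.0085 + 0.6639 + 0.0002 = 0.8501 ≈ 0.850
Degrees of freedom = 4 − 1 = 3; critical value at α = 0.05 is 7.815.
Since 0.850 < 7.815, we fail to reject the null hypothesis — the data are consistent with the 9:3:3:1 ratio.

0.850; consistent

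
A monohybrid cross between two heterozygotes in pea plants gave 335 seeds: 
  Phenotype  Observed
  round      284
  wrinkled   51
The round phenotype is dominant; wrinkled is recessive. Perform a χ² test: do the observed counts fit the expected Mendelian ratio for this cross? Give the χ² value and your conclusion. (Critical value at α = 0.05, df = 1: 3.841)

For a monohybrid cross between heterozygotes with complete dominance, the expected phenotypic ratio is 3:1.
Under the 3:1 hypothesis (Σ ratio = 4, N = 335):
  round: 335 × 3/4 = 251.25
  wrinkled: 335 × 1/4 = 83.75
χ² = Σ (O − E)² / E
  round: (284 − 251.25)² / 251.25 = 4.2689
  wrinkled: (51 − 83.75)² / 83.75 = 12.8067
χ² = 4.2689 + 12.8067 = 17.0756 ≈ 17.076
Degrees of freedom = 2 − 1 = 1; critical value at α = 0.05 is 3.841.
Since 17.076 > 3.841, we reject the null hypothesis — the data do not fit the 3:1 ratio.

17.076; not consistent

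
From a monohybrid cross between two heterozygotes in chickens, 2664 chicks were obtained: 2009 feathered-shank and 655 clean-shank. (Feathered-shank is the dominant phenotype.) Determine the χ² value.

0.242

For a monohybrid cross between heterozygotes with complete dominance, the expected phenotypic ratio is 3:1.
The 3:1 ratio has 4 parts, so with N = 2664 the expected counts are:
  feathered-shank: 2664 × 3/4 = 1998
  clean-shank: 2664 × 1/4 = 666
χ² = Σ (O − E)² / E
  feathered-shank: (2009 − 1998)² / 1998 = 0.0606
  clean-shank: (655 − 666)² / 666 = 0.1817
χ² = 0.0606 + 0.1817 = 0.2423 ≈ 0.242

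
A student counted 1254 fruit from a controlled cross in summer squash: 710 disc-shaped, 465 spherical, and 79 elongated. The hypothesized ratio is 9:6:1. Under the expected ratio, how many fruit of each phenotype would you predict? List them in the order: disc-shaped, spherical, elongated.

Total ratio parts = 16. Expected numbers out of 1254:
  disc-shaped: 1254 × 9/16 = 705.375
  spherical: 1254 × 6/16 = 470.25
  elongated: 1254 × 1/16 = 78.375

705.375, 470.25, 78.375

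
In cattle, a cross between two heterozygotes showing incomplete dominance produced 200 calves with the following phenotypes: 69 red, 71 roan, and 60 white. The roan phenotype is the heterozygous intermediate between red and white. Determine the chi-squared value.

17.630

With incomplete dominance, a heterozygote × heterozygote cross gives a 1:2:1 phenotypic ratio.
Total ratio parts = 4. Expected numbers out of 200:
  red: 200 × 1/4 = 50
  roan: 200 × 2/4 = 100
  white: 200 × 1/4 = 50
χ² = Σ (O − E)² / E
  red: (69 − 50)² / 50 = 7.2200
  roan: (71 − 100)² / 100 = 8.4100
  white: (60 − 50)² / 50 = 2.0000
χ² = 7.2200 + 8.4100 + 2.0000 = 17.630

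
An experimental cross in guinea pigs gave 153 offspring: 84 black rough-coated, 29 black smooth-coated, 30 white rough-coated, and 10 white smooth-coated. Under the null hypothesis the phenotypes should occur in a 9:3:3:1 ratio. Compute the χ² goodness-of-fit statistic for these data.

Expected counts for N = 153 under a 9:3:3:1 ratio (total parts = 16):
  black rough-coated: 153 × 9/16 = 86.0625
  black smooth-coated: 153 × 3/16 = 28.6875
  white rough-coated: 153 × 3/16 = 28.6875
  white smooth-coated: 153 × 1/16 = 9.5625
χ² = Σ (O − E)² / E
  black rough-coated: (84 − 86.0625)² / 86.0625 = 0.0494
  black smooth-coated: (29 − 28.6875)² / 28.6875 = 0.0034
  white rough-coated: (30 − 28.6875)² / 28.6875 = 0.0600
  white smooth-coated: (10 − 9.5625)² / 9.5625 = 0.0200
χ² = 0.0494 + 0.0034 + 0.0600 + 0.0200 = 0.1328 ≈ 0.133

0.133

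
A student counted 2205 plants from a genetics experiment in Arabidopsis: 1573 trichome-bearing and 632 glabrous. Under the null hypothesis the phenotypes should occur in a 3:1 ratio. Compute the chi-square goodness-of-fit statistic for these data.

15.772

Under the 3:1 hypothesis (Σ ratio = 4, N = 2205):
  trichome-bearing: 2205 × 3/4 = 1653.75
  glabrous: 2205 × 1/4 = 551.25
χ² = Σ (O − E)² / E
  trichome-bearing: (1573 − 1653.75)² / 1653.75 = 3.9429
  glabrous: (632 − 551.25)² / 551.25 = 11.8287
χ² = 3.9429 + 11.8287 = 15.7716 ≈ 15.772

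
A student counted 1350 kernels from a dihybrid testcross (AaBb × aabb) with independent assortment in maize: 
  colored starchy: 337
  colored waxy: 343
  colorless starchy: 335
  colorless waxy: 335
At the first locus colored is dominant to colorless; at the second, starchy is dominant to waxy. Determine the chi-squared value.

0.127

A dihybrid testcross with independent assortment gives a 1:1:1:1 ratio.
The 1:1:1:1 ratio has 4 parts, so with N = 1350 the expected counts are:
  colored starchy: 1350 × 1/4 = 337.5
  colored waxy: 1350 × 1/4 = 337.5
  colorless starchy: 1350 × 1/4 = 337.5
  colorless waxy: 1350 × 1/4 = 337.5
χ² = Σ (O − E)² / E
  colored starchy: (337 − 337.5)² / 337.5 = 0.0007
  colored waxy: (343 − 337.5)² / 337.5 = 0.0896
  colorless starchy: (335 − 337.5)² / 337.5 = 0.0185
  colorless waxy: (335 − 337.5)² / 337.5 = 0.0185
χ² = 0.0007 + 0.0896 + 0.0185 + 0.0185 = 0.1273 ≈ 0.127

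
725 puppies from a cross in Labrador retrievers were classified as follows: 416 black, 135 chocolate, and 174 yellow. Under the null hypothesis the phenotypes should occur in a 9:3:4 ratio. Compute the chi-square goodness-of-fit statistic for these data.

Total ratio parts = 16. Expected numbers out of 725:
  black: 725 × 9/16 = 407.8125
  chocolate: 725 × 3/16 = 135.9375
  yellow: 725 × 4/16 = 181.25
χ² = Σ (O − E)² / E
  black: (416 − 407.8125)² / 407.8125 = 0.1644
  chocolate: (135 − 135.9375)² / 135.9375 = 0.0065
  yellow: (174 − 181.25)² / 181.25 = 0.2900
χ² = 0.1644 + 0.0065 + 0.2900 = 0.4609 ≈ 0.461

0.461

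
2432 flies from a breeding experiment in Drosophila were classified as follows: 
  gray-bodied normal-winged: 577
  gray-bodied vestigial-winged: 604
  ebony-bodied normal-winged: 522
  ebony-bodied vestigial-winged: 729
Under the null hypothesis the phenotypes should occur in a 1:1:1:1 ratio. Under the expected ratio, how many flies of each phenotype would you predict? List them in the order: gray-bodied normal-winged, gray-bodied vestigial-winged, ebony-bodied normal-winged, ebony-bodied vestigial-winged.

608, 608, 608, 608

Expected counts for N = 2432 under a 1:1:1:1 ratio (total parts = 4):
  gray-bodied normal-winged: 2432 × 1/4 = 608
  gray-bodied vestigial-winged: 2432 × 1/4 = 608
  ebony-bodied normal-winged: 2432 × 1/4 = 608
  ebony-bodied vestigial-winged: 2432 × 1/4 = 608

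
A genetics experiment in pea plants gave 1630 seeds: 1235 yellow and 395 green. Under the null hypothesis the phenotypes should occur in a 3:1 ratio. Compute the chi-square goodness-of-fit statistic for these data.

The 3:1 ratio has 4 parts, so with N = 1630 the expected counts are:
  yellow: 1630 × 3/4 = 1222.5
  green: 1630 × 1/4 = 407.5
χ² = Σ (O − E)² / E
  yellow: (1235 − 1222.5)² / 1222.5 = 0.1278
  green: (395 − 407.5)² / 407.5 = 0.3834
χ² = 0.1278 + 0.3834 = 0.5112 ≈ 0.511

0.511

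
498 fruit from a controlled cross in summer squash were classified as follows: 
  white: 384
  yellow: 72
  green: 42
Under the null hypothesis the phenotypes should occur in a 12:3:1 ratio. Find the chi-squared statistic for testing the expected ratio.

8.988

Expected counts for N = 498 under a 12:3:1 ratio (total parts = 16):
  white: 498 × 12/16 = 373.5
  yellow: 498 × 3/16 = 93.375
  green: 498 × 1/16 = 31.125
χ² = Σ (O − E)² / E
  white: (384 − 373.5)² / 373.5 = 0.2952
  yellow: (72 − 93.375)² / 93.375 = 4.8931
  green: (42 − 31.125)² / 31.125 = 3.7997
χ² = 0.2952 + 4.8931 + 3.7997 = 8.988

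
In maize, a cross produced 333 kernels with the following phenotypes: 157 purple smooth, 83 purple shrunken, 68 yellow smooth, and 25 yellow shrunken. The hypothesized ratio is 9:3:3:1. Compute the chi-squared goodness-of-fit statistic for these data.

The 9:3:3:1 ratio has 16 parts, so with N = 333 the expected counts are:
  purple smooth: 333 × 9/16 = 187.3125
  purple shrunken: 333 × 3/16 = 62.4375
  yellow smooth: 333 × 3/16 = 62.4375
  yellow shrunken: 333 × 1/16 = 20.8125
χ² = Σ (O − E)² / E
  purple smooth: (157 − 187.3125)² / 187.3125 = 4.9054
  purple shrunken: (83 − 62.4375)² / 62.4375 = 6.7718
  yellow smooth: (68 − 62.4375)² / 62.4375 = 0.4956
  yellow shrunken: (25 − 20.8125)² / 20.8125 = 0.8425
χ² = 4.9054 + 6.7718 + 0.4956 + 0.8425 = 13.0153 ≈ 13.015

13.015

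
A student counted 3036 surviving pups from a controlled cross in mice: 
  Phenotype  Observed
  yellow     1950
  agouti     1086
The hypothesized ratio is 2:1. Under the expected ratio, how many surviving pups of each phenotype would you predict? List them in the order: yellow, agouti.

Expected counts for N = 3036 under a 2:1 ratio (total parts = 3):
  yellow: 3036 × 2/3 = 2024
  agouti: 3036 × 1/3 = 1012

2024, 1012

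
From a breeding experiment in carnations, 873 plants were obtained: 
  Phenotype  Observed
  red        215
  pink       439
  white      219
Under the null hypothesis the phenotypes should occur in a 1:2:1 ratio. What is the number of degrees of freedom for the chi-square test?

2

A goodness-of-fit test with 3 phenotype classes has df = 3 − 1 = 2.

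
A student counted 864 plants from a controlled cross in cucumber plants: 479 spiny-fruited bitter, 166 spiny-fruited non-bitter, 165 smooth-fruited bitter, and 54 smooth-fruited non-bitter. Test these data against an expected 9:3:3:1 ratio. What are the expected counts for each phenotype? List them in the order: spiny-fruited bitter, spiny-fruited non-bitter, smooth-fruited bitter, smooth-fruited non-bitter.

486, 162, 162, 54

Expected counts for N = 864 under a 9:3:3:1 ratio (total parts = 16):
  spiny-fruited bitter: 864 × 9/16 = 486
  spiny-fruited non-bitter: 864 × 3/16 = 162
  smooth-fruited bitter: 864 × 3/16 = 162
  smooth-fruited non-bitter: 864 × 1/16 = 54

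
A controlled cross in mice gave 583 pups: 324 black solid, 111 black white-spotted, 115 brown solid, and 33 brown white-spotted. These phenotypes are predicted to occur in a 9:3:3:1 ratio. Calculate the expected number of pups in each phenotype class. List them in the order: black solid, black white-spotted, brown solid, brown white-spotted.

The 9:3:3:1 ratio has 16 parts, so with N = 583 the expected counts are:
  black solid: 583 × 9/16 = 327.9375
  black white-spotted: 583 × 3/16 = 109.3125
  brown solid: 583 × 3/16 = 109.3125
  brown white-spotted: 583 × 1/16 = 36.4375

327.9375, 109.3125, 109.3125, 36.4375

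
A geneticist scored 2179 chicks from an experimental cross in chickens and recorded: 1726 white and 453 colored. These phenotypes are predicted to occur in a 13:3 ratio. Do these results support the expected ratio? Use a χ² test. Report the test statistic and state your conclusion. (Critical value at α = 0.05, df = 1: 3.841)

Under the 13:3 hypothesis (Σ ratio = 16, N = 2179):
  white: 2179 × 13/16 = 1770.4375
  colored: 2179 × 3/16 = 408.5625
χ² = Σ (O − E)² / E
  white: (1726 − 1770.4375)² / 1770.4375 = 1.1154
  colored: (453 − 408.5625)² / 408.5625 = 4.8333
χ² = 1.1154 + 4.8333 = 5.9487 ≈ 5.949
Degrees of freedom = 2 − 1 = 1; critical value at α = 0.05 is 3.841.
Since 5.949 > 3.841, we reject the null hypothesis — the data do not fit the 13:3 ratio.

5.949; not consistent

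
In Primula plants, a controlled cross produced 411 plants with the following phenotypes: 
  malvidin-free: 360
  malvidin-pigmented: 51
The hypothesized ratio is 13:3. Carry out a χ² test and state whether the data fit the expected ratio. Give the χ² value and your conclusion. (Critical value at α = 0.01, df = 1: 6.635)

10.848; not consistent

Under the 13:3 hypothesis (Σ ratio = 16, N = 411):
  malvidin-free: 411 × 13/16 = 333.9375
  malvidin-pigmented: 411 × 3/16 = 77.0625
χ² = Σ (O − E)² / E
  malvidin-free: (360 − 333.9375)² / 333.9375 = 2.0341
  malvidin-pigmented: (51 − 77.0625)² / 77.0625 = 8.8143
χ² = 2.0341 + 8.8143 = 10.8484 ≈ 10.848
Degrees of freedom = 2 − 1 = 1; critical value at α = 0.01 is 6.635.
Since 10.848 > 6.635, we reject the null hypothesis — the data do not fit the 13:3 ratio.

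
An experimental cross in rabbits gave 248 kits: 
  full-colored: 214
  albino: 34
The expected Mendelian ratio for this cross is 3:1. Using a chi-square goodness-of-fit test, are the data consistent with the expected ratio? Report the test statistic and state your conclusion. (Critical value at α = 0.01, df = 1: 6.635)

Under the 3:1 hypothesis (Σ ratio = 4, N = 248):
  full-colored: 248 × 3/4 = 186
  albino: 248 × 1/4 = 62
χ² = Σ (O − E)² / E
  full-colored: (214 − 186)² / 186 = 4.2151
  albino: (34 − 62)² / 62 = 12.6452
χ² = 4.2151 + 12.6452 = 16.8603 ≈ 16.860
Degrees of freedom = 2 − 1 = 1; critical value at α = 0.01 is 6.635.
Since 16.860 > 6.635, we reject the null hypothesis — the data do not fit the 3:1 ratio.

16.860; not consistent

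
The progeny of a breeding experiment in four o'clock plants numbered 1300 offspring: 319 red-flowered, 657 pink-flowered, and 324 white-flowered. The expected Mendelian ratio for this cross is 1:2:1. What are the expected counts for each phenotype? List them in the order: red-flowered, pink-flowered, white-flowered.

325, 650, 325

Total ratio parts = 4. Expected numbers out of 1300:
  red-flowered: 1300 × 1/4 = 325
  pink-flowered: 1300 × 2/4 = 650
  white-flowered: 1300 × 1/4 = 325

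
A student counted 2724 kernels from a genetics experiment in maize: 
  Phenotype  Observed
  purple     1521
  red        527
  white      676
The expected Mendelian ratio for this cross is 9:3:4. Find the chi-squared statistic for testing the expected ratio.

0.636

Under the 9:3:4 hypothesis (Σ ratio = 16, N = 2724):
  purple: 2724 × 9/16 = 1532.25
  red: 2724 × 3/16 = 510.75
  white: 2724 × 4/16 = 681
χ² = Σ (O − E)² / E
  purple: (1521 − 1532.25)² / 1532.25 = 0.0826
  red: (527 − 510.75)² / 510.75 = 0.5170
  white: (676 − 681)² / 681 = 0.0367
χ² = 0.0826 + 0.5170 + 0.0367 = 0.6363 ≈ 0.636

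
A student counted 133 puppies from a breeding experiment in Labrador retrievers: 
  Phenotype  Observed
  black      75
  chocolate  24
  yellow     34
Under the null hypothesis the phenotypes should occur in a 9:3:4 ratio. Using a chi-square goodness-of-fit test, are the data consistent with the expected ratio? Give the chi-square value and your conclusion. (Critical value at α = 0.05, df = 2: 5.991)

0.053; consistent

The 9:3:4 ratio has 16 parts, so with N = 133 the expected counts are:
  black: 133 × 9/16 = 74.8125
  chocolate: 133 × 3/16 = 24.9375
  yellow: 133 × 4/16 = 33.25
χ² = Σ (O − E)² / E
  black: (75 − 74.8125)² / 74.8125 = 0.0005
  chocolate: (24 − 24.9375)² / 24.9375 = 0.0352
  yellow: (34 − 33.25)² / 33.25 = 0.0169
χ² = 0.0005 + 0.0352 + 0.0169 = 0.0526 ≈ 0.053
Degrees of freedom = 3 − 1 = 2; critical value at α = 0.05 is 5.991.
Since 0.053 < 5.991, we fail to reject the null hypothesis — the data are consistent with the 9:3:4 ratio.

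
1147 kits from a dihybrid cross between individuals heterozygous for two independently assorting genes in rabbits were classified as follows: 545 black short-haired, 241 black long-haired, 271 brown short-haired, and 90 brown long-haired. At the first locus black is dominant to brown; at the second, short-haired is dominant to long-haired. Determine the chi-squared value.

37.913

A dihybrid F₂ with independent assortment and complete dominance at both loci gives a 9:3:3:1 phenotypic ratio.
Expected counts for N = 1147 under a 9:3:3:1 ratio (total parts = 16):
  black short-haired: 1147 × 9/16 = 645.1875
  black long-haired: 1147 × 3/16 = 215.0625
  brown short-haired: 1147 × 3/16 = 215.0625
  brown long-haired: 1147 × 1/16 = 71.6875
χ² = Σ (O − E)² / E
  black short-haired: (545 − 645.1875)² / 645.1875 = 15.5575
  black long-haired: (241 − 215.0625)² / 215.0625 = 3.1282
  brown short-haired: (271 − 215.0625)² / 215.0625 = 14.5493
  brown long-haired: (90 − 71.6875)² / 71.6875 = 4.6779
χ² = 15.5575 + 3.1282 + 14.5493 + 4.6779 = 37.9129 ≈ 37.913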